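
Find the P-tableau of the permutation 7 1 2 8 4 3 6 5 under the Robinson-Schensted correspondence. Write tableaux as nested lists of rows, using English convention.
P = [[1, 2, 3, 5], [4, 6], [7, 8]]

Insert 7: appended to row 1. P = [[7]].
Insert 1: 1 bumps 7 from row 1; 7 starts row 2. P = [[1], [7]].
Insert 2: appended to row 1. P = [[1, 2], [7]].
Insert 8: appended to row 1. P = [[1, 2, 8], [7]].
Insert 4: 4 bumps 8 from row 1; 8 appends to row 2. P = [[1, 2, 4], [7, 8]].
Insert 3: 3 bumps 4 from row 1; 4 bumps 7 from row 2; 7 starts row 3. P = [[1, 2, 3], [4, 8], [7]].
Insert 6: appended to row 1. P = [[1, 2, 3, 6], [4, 8], [7]].
Insert 5: 5 bumps 6 from row 1; 6 bumps 8 from row 2; 8 appends to row 3. P = [[1, 2, 3, 5], [4, 6], [7, 8]].

So P = [[1, 2, 3, 5], [4, 6], [7, 8]].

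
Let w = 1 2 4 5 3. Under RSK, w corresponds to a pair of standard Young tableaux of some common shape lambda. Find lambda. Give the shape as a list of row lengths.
Row-insert each entry into an empty tableau.

After inserting 1: P = [[1]].
After inserting 2: P = [[1, 2]].
After inserting 4: P = [[1, 2, 4]].
After inserting 5: P = [[1, 2, 4, 5]].
After inserting 3: P = [[1, 2, 3, 5], [4]].

The final insertion tableau P = [[1, 2, 3, 5], [4]] has shape [4, 1].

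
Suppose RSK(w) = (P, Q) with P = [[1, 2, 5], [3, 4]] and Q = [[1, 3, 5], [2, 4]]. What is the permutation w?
3 1 4 2 5

Reverse the RSK construction: for i from n down to 1, find the cell of Q containing i, remove the entry at that cell from P, and reverse-bump it up through P; the value ejected from row 1 is w(i).

Step i=5: Q has 5 at row 1, column 3; remove that cell from P, ejecting 5. So w(5) = 5. P is now [[1, 2], [3, 4]].
Step i=4: Q has 4 at row 2, column 2; remove 4 from row 2 of P and reverse-bump: 4 enters row 1 and ejects 2. So w(4) = 2. P is now [[1, 4], [3]].
Step i=3: Q has 3 at row 1, column 2; remove that cell from P, ejecting 4. So w(3) = 4. P is now [[1], [3]].
Step i=2: Q has 2 at row 2, column 1; remove 3 from row 2 of P and reverse-bump: 3 enters row 1 and ejects 1. So w(2) = 1. P is now [[3]].
Step i=1: Q has 1 at row 1, column 1; remove that cell from P, ejecting 3. So w(1) = 3. P is now [].

So w = 3 1 4 2 5.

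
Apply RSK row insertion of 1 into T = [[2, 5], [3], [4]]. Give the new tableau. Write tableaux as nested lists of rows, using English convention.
[[1, 5], [2], [3], [4]]

In row 1, 1 replaces 2 (the leftmost entry greater than 1); 2 is bumped to row 2. In row 2, 2 replaces 3 (the leftmost entry greater than 2); 3 is bumped to row 3. In row 3, 3 replaces 4 (the leftmost entry greater than 3); 4 is bumped to row 4. 4 starts a new row 4. The new tableau is [[1, 5], [2], [3], [4]].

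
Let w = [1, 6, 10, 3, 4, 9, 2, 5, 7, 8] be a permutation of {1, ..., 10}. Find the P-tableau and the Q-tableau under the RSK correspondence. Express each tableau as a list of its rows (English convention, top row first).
P = [[1, 2, 4, 5, 7, 8], [3, 9], [6, 10]], Q = [[1, 2, 3, 6, 9, 10], [4, 5], [7, 8]]

Insert each entry of the permutation into P by Schensted row insertion, recording in Q the position of each new cell.

Insert 1: appended to row 1. P = [[1]], Q = [[1]].
Insert 6: appended to row 1. P = [[1, 6]], Q = [[1, 2]].
Insert 10: appended to row 1. P = [[1, 6, 10]], Q = [[1, 2, 3]].
Insert 3: 3 bumps 6 from row 1; 6 starts row 2. P = [[1, 3, 10], [6]], Q = [[1, 2, 3], [4]].
Insert 4: 4 bumps 10 from row 1; 10 appends to row 2. P = [[1, 3, 4], [6, 10]], Q = [[1, 2, 3], [4, 5]].
Insert 9: appended to row 1. P = [[1, 3, 4, 9], [6, 10]], Q = [[1, 2, 3, 6], [4, 5]].
Insert 2: 2 bumps 3 from row 1; 3 bumps 6 from row 2; 6 starts row 3. P = [[1, 2, 4, 9], [3, 10], [6]], Q = [[1, 2, 3, 6], [4, 5], [7]].
Insert 5: 5 bumps 9 from row 1; 9 bumps 10 from row 2; 10 appends to row 3. P = [[1, 2, 4, 5], [3, 9], [6, 10]], Q = [[1, 2, 3, 6], [4, 5], [7, 8]].
Insert 7: appended to row 1. P = [[1, 2, 4, 5, 7], [3, 9], [6, 10]], Q = [[1, 2, 3, 6, 9], [4, 5], [7, 8]].
Insert 8: appended to row 1. P = [[1, 2, 4, 5, 7, 8], [3, 9], [6, 10]], Q = [[1, 2, 3, 6, 9, 10], [4, 5], [7, 8]].

So P = [[1, 2, 4, 5, 7, 8], [3, 9], [6, 10]], Q = [[1, 2, 3, 6, 9, 10], [4, 5], [7, 8]].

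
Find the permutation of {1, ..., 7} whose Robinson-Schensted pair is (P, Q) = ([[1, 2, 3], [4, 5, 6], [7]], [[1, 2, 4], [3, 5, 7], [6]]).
Reverse the RSK construction: for i from n down to 1, find the cell of Q containing i, remove the entry at that cell from P, and reverse-bump it up through P; the value ejected from row 1 is w(i).

Step i=7: Q has 7 at row 2, column 3; remove 6 from row 2 of P and reverse-bump: 6 enters row 1 and ejects 3. So w(7) = 3. P is now [[1, 2, 6], [4, 5], [7]].
Step i=6: Q has 6 at row 3, column 1; remove 7 from row 3 of P and reverse-bump: 7 enters row 2 and ejects 5; 5 enters row 1 and ejects 2. So w(6) = 2. P is now [[1, 5, 6], [4, 7]].
Step i=5: Q has 5 at row 2, column 2; remove 7 from row 2 of P and reverse-bump: 7 enters row 1 and ejects 6. So w(5) = 6. P is now [[1, 5, 7], [4]].
Step i=4: Q has 4 at row 1, column 3; remove that cell from P, ejecting 7. So w(4) = 7. P is now [[1, 5], [4]].
Step i=3: Q has 3 at row 2, column 1; remove 4 from row 2 of P and reverse-bump: 4 enters row 1 and ejects 1. So w(3) = 1. P is now [[4, 5]].
Step i=2: Q has 2 at row 1, column 2; remove that cell from P, ejecting 5. So w(2) = 5. P is now [[4]].
Step i=1: Q has 1 at row 1, column 1; remove that cell from P, ejecting 4. So w(1) = 4. P is now [].

So w = 4 5 1 7 6 2 3.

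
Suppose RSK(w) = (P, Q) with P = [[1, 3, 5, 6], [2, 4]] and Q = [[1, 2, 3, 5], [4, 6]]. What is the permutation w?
2 4 5 1 6 3

Reverse RSK: for i = n, n-1, ..., 1, locate i in Q, remove the corresponding corner cell from P, and reverse-bump its entry up through P; the value ejected from row 1 is w(i).

So w = 2 4 5 1 6 3.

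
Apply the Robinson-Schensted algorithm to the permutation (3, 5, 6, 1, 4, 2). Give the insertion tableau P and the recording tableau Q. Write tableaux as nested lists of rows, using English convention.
Insert each entry of the permutation into P by Schensted row insertion, recording in Q the position of each new cell.

After inserting 3: P = [[3]].
After inserting 5: P = [[3, 5]].
After inserting 6: P = [[3, 5, 6]].
After inserting 1: P = [[1, 5, 6], [3]].
After inserting 4: P = [[1, 4, 6], [3, 5]].
After inserting 2: P = [[1, 2, 6], [3, 4], [5]].

So P = [[1, 2, 6], [3, 4], [5]], Q = [[1, 2, 3], [4, 5], [6]].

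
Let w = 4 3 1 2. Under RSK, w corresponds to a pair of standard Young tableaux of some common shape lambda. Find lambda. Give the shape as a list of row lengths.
Row-insert each entry into an empty tableau.

After inserting 4: P = [[4]].
After inserting 3: P = [[3], [4]].
After inserting 1: P = [[1], [3], [4]].
After inserting 2: P = [[1, 2], [3], [4]].

The final insertion tableau P = [[1, 2], [3], [4]] has shape [2, 1, 1].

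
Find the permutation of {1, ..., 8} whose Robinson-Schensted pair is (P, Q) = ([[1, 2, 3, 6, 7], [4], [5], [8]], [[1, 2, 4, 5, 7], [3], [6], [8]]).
1 8 2 5 6 4 7 3

Reverse RSK: for i = n, n-1, ..., 1, locate i in Q, remove the corresponding corner cell from P, and reverse-bump its entry up through P; the value ejected from row 1 is w(i).

So w = 1 8 2 5 6 4 7 3.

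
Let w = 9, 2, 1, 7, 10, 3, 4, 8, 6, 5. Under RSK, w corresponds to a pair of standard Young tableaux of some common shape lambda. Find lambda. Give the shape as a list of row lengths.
RSK row insertion gives P = [[1, 3, 4, 5], [2, 6, 8], [7, 10], [9]], which has shape [4, 3, 2, 1].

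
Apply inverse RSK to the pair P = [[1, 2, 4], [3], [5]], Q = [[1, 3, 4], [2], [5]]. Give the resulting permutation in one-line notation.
5 1 3 4 2

Reverse the RSK construction: for i from n down to 1, find the cell of Q containing i, remove the entry at that cell from P, and reverse-bump it up through P; the value ejected from row 1 is w(i).

Step i=5: Q has 5 at row 3, column 1; remove 5 from row 3 of P and reverse-bump: 5 enters row 2 and ejects 3; 3 enters row 1 and ejects 2. So w(5) = 2. P is now [[1, 3, 4], [5]].
Step i=4: Q has 4 at row 1, column 3; remove that cell from P, ejecting 4. So w(4) = 4. P is now [[1, 3], [5]].
Step i=3: Q has 3 at row 1, column 2; remove that cell from P, ejecting 3. So w(3) = 3. P is now [[1], [5]].
Step i=2: Q has 2 at row 2, column 1; remove 5 from row 2 of P and reverse-bump: 5 enters row 1 and ejects 1. So w(2) = 1. P is now [[5]].
Step i=1: Q has 1 at row 1, column 1; remove that cell from P, ejecting 5. So w(1) = 5. P is now [].

So w = 5 1 3 4 2.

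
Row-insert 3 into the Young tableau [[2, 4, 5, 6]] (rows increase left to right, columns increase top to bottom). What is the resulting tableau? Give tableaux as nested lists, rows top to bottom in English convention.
In row 1, 3 replaces 4 (the leftmost entry greater than 3); 4 is bumped to row 2. 4 starts a new row 2. The new tableau is [[2, 3, 5, 6], [4]].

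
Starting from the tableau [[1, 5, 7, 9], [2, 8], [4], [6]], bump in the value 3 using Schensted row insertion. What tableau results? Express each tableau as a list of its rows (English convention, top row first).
[[1, 3, 7, 9], [2, 5], [4, 8], [6]]

In row 1, 3 replaces 5 (the leftmost entry greater than 3); 5 is bumped to row 2. In row 2, 5 replaces 8 (the leftmost entry greater than 5); 8 is bumped to row 3. 8 is appended to row 3. The new tableau is [[1, 3, 7, 9], [2, 5], [4, 8], [6]].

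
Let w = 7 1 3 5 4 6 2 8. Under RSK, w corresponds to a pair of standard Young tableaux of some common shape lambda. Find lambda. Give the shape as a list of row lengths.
[5, 1, 1, 1]

Row-insert each entry into an empty tableau.

After inserting 7: P = [[7]].
After inserting 1: P = [[1], [7]].
After inserting 3: P = [[1, 3], [7]].
After inserting 5: P = [[1, 3, 5], [7]].
After inserting 4: P = [[1, 3, 4], [5], [7]].
After inserting 6: P = [[1, 3, 4, 6], [5], [7]].
After inserting 2: P = [[1, 2, 4, 6], [3], [5], [7]].
After inserting 8: P = [[1, 2, 4, 6, 8], [3], [5], [7]].

The final insertion tableau P = [[1, 2, 4, 6, 8], [3], [5], [7]] has shape [5, 1, 1, 1].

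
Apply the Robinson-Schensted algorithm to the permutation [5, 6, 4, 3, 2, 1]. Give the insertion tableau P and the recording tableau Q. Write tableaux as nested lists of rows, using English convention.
P = [[1, 6], [2], [3], [4], [5]], Q = [[1, 2], [3], [4], [5], [6]]

Insert each entry of the permutation into P by Schensted row insertion, recording in Q the position of each new cell.

Insert 5: appended to row 1. P = [[5]], Q = [[1]].
Insert 6: appended to row 1. P = [[5, 6]], Q = [[1, 2]].
Insert 4: 4 bumps 5 from row 1; 5 starts row 2. P = [[4, 6], [5]], Q = [[1, 2], [3]].
Insert 3: 3 bumps 4 from row 1; 4 bumps 5 from row 2; 5 starts row 3. P = [[3, 6], [4], [5]], Q = [[1, 2], [3], [4]].
Insert 2: 2 bumps 3 from row 1; 3 bumps 4 from row 2; 4 bumps 5 from row 3; 5 starts row 4. P = [[2, 6], [3], [4], [5]], Q = [[1, 2], [3], [4], [5]].
Insert 1: 1 bumps 2 from row 1; 2 bumps 3 from row 2; 3 bumps 4 from row 3; 4 bumps 5 from row 4; 5 starts row 5. P = [[1, 6], [2], [3], [4], [5]], Q = [[1, 2], [3], [4], [5], [6]].

So P = [[1, 6], [2], [3], [4], [5]], Q = [[1, 2], [3], [4], [5], [6]].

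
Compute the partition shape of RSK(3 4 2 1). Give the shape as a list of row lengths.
Row-insert each entry into an empty tableau.

After inserting 3: P = [[3]].
After inserting 4: P = [[3, 4]].
After inserting 2: P = [[2, 4], [3]].
After inserting 1: P = [[1, 4], [2], [3]].

The final insertion tableau P = [[1, 4], [2], [3]] has shape [2, 1, 1].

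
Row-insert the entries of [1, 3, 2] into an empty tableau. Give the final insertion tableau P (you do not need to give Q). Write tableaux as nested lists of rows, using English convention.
Insert 1: appended to row 1. P = [[1]].
Insert 3: appended to row 1. P = [[1, 3]].
Insert 2: 2 bumps 3 from row 1; 3 starts row 2. P = [[1, 2], [3]].

So P = [[1, 2], [3]].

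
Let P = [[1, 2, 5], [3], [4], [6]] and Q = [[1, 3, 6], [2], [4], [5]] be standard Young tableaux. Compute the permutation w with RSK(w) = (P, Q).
Reverse the RSK construction: for i from n down to 1, find the cell of Q containing i, remove the entry at that cell from P, and reverse-bump it up through P; the value ejected from row 1 is w(i).

Step i=6: Q has 6 at row 1, column 3; remove that cell from P, ejecting 5. So w(6) = 5. P is now [[1, 2], [3], [4], [6]].
Step i=5: Q has 5 at row 4, column 1; remove 6 from row 4 of P and reverse-bump: 6 enters row 3 and ejects 4; 4 enters row 2 and ejects 3; 3 enters row 1 and ejects 2. So w(5) = 2. P is now [[1, 3], [4], [6]].
Step i=4: Q has 4 at row 3, column 1; remove 6 from row 3 of P and reverse-bump: 6 enters row 2 and ejects 4; 4 enters row 1 and ejects 3. So w(4) = 3. P is now [[1, 4], [6]].
Step i=3: Q has 3 at row 1, column 2; remove that cell from P, ejecting 4. So w(3) = 4. P is now [[1], [6]].
Step i=2: Q has 2 at row 2, column 1; remove 6 from row 2 of P and reverse-bump: 6 enters row 1 and ejects 1. So w(2) = 1. P is now [[6]].
Step i=1: Q has 1 at row 1, column 1; remove that cell from P, ejecting 6. So w(1) = 6. P is now [].

So w = 6 1 4 3 2 5.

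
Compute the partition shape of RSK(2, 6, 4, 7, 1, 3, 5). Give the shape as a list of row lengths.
RSK row insertion gives P = [[1, 3, 5], [2, 4, 7], [6]], which has shape [3, 3, 1].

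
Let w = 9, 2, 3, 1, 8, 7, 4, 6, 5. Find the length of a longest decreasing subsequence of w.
5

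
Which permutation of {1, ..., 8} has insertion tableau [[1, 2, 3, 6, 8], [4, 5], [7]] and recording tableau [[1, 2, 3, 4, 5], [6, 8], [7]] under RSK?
1 4 5 7 8 6 2 3

Reverse the RSK construction: for i from n down to 1, find the cell of Q containing i, remove the entry at that cell from P, and reverse-bump it up through P; the value ejected from row 1 is w(i).

Step i=8: Q has 8 at row 2, column 2; remove 5 from row 2 of P and reverse-bump: 5 enters row 1 and ejects 3. So w(8) = 3. P is now [[1, 2, 5, 6, 8], [4], [7]].
Step i=7: Q has 7 at row 3, column 1; remove 7 from row 3 of P and reverse-bump: 7 enters row 2 and ejects 4; 4 enters row 1 and ejects 2. So w(7) = 2. P is now [[1, 4, 5, 6, 8], [7]].
Step i=6: Q has 6 at row 2, column 1; remove 7 from row 2 of P and reverse-bump: 7 enters row 1 and ejects 6. So w(6) = 6. P is now [[1, 4, 5, 7, 8]].
Step i=5: Q has 5 at row 1, column 5; remove that cell from P, ejecting 8. So w(5) = 8. P is now [[1, 4, 5, 7]].
Step i=4: Q has 4 at row 1, column 4; remove that cell from P, ejecting 7. So w(4) = 7. P is now [[1, 4, 5]].
Step i=3: Q has 3 at row 1, column 3; remove that cell from P, ejecting 5. So w(3) = 5. P is now [[1, 4]].
Step i=2: Q has 2 at row 1, column 2; remove that cell from P, ejecting 4. So w(2) = 4. P is now [[1]].
Step i=1: Q has 1 at row 1, column 1; remove that cell from P, ejecting 1. So w(1) = 1. P is now [].

So w = 1 4 5 7 8 6 2 3.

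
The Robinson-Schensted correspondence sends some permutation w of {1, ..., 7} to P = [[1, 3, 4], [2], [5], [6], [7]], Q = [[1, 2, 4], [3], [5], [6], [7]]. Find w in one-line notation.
Reverse RSK: for i = n, n-1, ..., 1, locate i in Q, remove the corresponding corner cell from P, and reverse-bump its entry up through P; the value ejected from row 1 is w(i).

So w = 2 7 3 6 5 4 1.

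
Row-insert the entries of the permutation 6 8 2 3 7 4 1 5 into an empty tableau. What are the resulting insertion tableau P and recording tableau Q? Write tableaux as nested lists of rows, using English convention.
P = [[1, 3, 4, 5], [2, 7], [6], [8]], Q = [[1, 2, 5, 8], [3, 4], [6], [7]]

Insert each entry of the permutation into P by Schensted row insertion, recording in Q the position of each new cell.

Insert 6: appended to row 1. P = [[6]], Q = [[1]].
Insert 8: appended to row 1. P = [[6, 8]], Q = [[1, 2]].
Insert 2: 2 bumps 6 from row 1; 6 starts row 2. P = [[2, 8], [6]], Q = [[1, 2], [3]].
Insert 3: 3 bumps 8 from row 1; 8 appends to row 2. P = [[2, 3], [6, 8]], Q = [[1, 2], [3, 4]].
Insert 7: appended to row 1. P = [[2, 3, 7], [6, 8]], Q = [[1, 2, 5], [3, 4]].
Insert 4: 4 bumps 7 from row 1; 7 bumps 8 from row 2; 8 starts row 3. P = [[2, 3, 4], [6, 7], [8]], Q = [[1, 2, 5], [3, 4], [6]].
Insert 1: 1 bumps 2 from row 1; 2 bumps 6 from row 2; 6 bumps 8 from row 3; 8 starts row 4. P = [[1, 3, 4], [2, 7], [6], [8]], Q = [[1, 2, 5], [3, 4], [6], [7]].
Insert 5: appended to row 1. P = [[1, 3, 4, 5], [2, 7], [6], [8]], Q = [[1, 2, 5, 8], [3, 4], [6], [7]].

So P = [[1, 3, 4, 5], [2, 7], [6], [8]], Q = [[1, 2, 5, 8], [3, 4], [6], [7]].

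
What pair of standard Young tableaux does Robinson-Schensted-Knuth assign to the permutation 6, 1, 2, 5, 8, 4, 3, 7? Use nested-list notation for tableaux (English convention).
P = [[1, 2, 3, 7], [4, 8], [5], [6]], Q = [[1, 3, 4, 5], [2, 8], [6], [7]]

Insert each entry of the permutation into P by Schensted row insertion, recording in Q the position of each new cell.

After inserting 6: P = [[6]].
After inserting 1: P = [[1], [6]].
After inserting 2: P = [[1, 2], [6]].
After inserting 5: P = [[1, 2, 5], [6]].
After inserting 8: P = [[1, 2, 5, 8], [6]].
After inserting 4: P = [[1, 2, 4, 8], [5], [6]].
After inserting 3: P = [[1, 2, 3, 8], [4], [5], [6]].
After inserting 7: P = [[1, 2, 3, 7], [4, 8], [5], [6]].

So P = [[1, 2, 3, 7], [4, 8], [5], [6]], Q = [[1, 3, 4, 5], [2, 8], [6], [7]].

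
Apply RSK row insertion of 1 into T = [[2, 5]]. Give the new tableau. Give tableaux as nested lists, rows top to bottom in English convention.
[[1, 5], [2]]

In row 1, 1 replaces 2 (the leftmost entry greater than 1); 2 is bumped to row 2. 2 starts a new row 2. The new tableau is [[1, 5], [2]].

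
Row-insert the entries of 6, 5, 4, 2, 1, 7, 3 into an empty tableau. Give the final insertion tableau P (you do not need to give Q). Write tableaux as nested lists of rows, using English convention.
Insert 6: appended to row 1. P = [[6]].
Insert 5: 5 bumps 6 from row 1; 6 starts row 2. P = [[5], [6]].
Insert 4: 4 bumps 5 from row 1; 5 bumps 6 from row 2; 6 starts row 3. P = [[4], [5], [6]].
Insert 2: 2 bumps 4 from row 1; 4 bumps 5 from row 2; 5 bumps 6 from row 3; 6 starts row 4. P = [[2], [4], [5], [6]].
Insert 1: 1 bumps 2 from row 1; 2 bumps 4 from row 2; 4 bumps 5 from row 3; 5 bumps 6 from row 4; 6 starts row 5. P = [[1], [2], [4], [5], [6]].
Insert 7: appended to row 1. P = [[1, 7], [2], [4], [5], [6]].
Insert 3: 3 bumps 7 from row 1; 7 appends to row 2. P = [[1, 3], [2, 7], [4], [5], [6]].

So P = [[1, 3], [2, 7], [4], [5], [6]].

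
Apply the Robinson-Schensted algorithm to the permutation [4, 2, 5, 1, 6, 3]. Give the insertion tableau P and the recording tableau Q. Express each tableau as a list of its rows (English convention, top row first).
P = [[1, 3, 6], [2, 5], [4]], Q = [[1, 3, 5], [2, 6], [4]]

Insert each entry of the permutation into P by Schensted row insertion, recording in Q the position of each new cell.

Insert 4: appended to row 1. P = [[4]].
Insert 2: 2 bumps 4 from row 1; 4 starts row 2. P = [[2], [4]].
Insert 5: appended to row 1. P = [[2, 5], [4]].
Insert 1: 1 bumps 2 from row 1; 2 bumps 4 from row 2; 4 starts row 3. P = [[1, 5], [2], [4]].
Insert 6: appended to row 1. P = [[1, 5, 6], [2], [4]].
Insert 3: 3 bumps 5 from row 1; 5 appends to row 2. P = [[1, 3, 6], [2, 5], [4]].

So P = [[1, 3, 6], [2, 5], [4]], Q = [[1, 3, 5], [2, 6], [4]].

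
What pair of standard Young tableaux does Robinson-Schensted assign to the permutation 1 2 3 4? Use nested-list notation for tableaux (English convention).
P = [[1, 2, 3, 4]], Q = [[1, 2, 3, 4]]

Insert each entry of the permutation into P by Schensted row insertion, recording in Q the position of each new cell.

Insert 1: appended to row 1. P = [[1]].
Insert 2: appended to row 1. P = [[1, 2]].
Insert 3: appended to row 1. P = [[1, 2, 3]].
Insert 4: appended to row 1. P = [[1, 2, 3, 4]].

So P = [[1, 2, 3, 4]], Q = [[1, 2, 3, 4]].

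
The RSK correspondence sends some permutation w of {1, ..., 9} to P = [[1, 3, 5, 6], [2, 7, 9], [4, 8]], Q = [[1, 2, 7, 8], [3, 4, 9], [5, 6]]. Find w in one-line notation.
Reverse RSK: for i = n, n-1, ..., 1, locate i in Q, remove the corresponding corner cell from P, and reverse-bump its entry up through P; the value ejected from row 1 is w(i).

So w = 4 8 2 7 1 3 5 9 6.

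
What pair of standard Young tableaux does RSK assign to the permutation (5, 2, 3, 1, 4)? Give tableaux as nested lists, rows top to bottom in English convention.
Insert each entry of the permutation into P by Schensted row insertion, recording in Q the position of each new cell.

Insert 5: appended to row 1. P = [[5]].
Insert 2: 2 bumps 5 from row 1; 5 starts row 2. P = [[2], [5]].
Insert 3: appended to row 1. P = [[2, 3], [5]].
Insert 1: 1 bumps 2 from row 1; 2 bumps 5 from row 2; 5 starts row 3. P = [[1, 3], [2], [5]].
Insert 4: appended to row 1. P = [[1, 3, 4], [2], [5]].

So P = [[1, 3, 4], [2], [5]], Q = [[1, 3, 5], [2], [4]].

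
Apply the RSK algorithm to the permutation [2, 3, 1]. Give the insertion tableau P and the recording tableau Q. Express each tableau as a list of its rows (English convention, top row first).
P = [[1, 3], [2]], Q = [[1, 2], [3]]

Insert each entry of the permutation into P by Schensted row insertion, recording in Q the position of each new cell.

Insert 2: appended to row 1. P = [[2]].
Insert 3: appended to row 1. P = [[2, 3]].
Insert 1: 1 bumps 2 from row 1; 2 starts row 2. P = [[1, 3], [2]].

So P = [[1, 3], [2]], Q = [[1, 2], [3]].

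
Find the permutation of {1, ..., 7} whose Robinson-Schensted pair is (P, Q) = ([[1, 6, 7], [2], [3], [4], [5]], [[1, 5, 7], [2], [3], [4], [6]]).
5 4 3 2 6 1 7

Reverse RSK: for i = n, n-1, ..., 1, locate i in Q, remove the corresponding corner cell from P, and reverse-bump its entry up through P; the value ejected from row 1 is w(i).

So w = 5 4 3 2 6 1 7.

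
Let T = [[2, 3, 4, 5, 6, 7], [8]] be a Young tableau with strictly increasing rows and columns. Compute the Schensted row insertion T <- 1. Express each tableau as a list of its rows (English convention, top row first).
[[1, 3, 4, 5, 6, 7], [2], [8]]

In row 1, 1 replaces 2 (the leftmost entry greater than 1); 2 is bumped to row 2. In row 2, 2 replaces 8 (the leftmost entry greater than 2); 8 is bumped to row 3. 8 starts a new row 3. The new tableau is [[1, 3, 4, 5, 6, 7], [2], [8]].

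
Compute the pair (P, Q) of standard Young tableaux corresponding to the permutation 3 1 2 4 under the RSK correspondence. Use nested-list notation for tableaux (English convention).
Insert each entry of the permutation into P by Schensted row insertion, recording in Q the position of each new cell.

Insert 3: appended to row 1. P = [[3]].
Insert 1: 1 bumps 3 from row 1; 3 starts row 2. P = [[1], [3]].
Insert 2: appended to row 1. P = [[1, 2], [3]].
Insert 4: appended to row 1. P = [[1, 2, 4], [3]].

So P = [[1, 2, 4], [3]], Q = [[1, 3, 4], [2]].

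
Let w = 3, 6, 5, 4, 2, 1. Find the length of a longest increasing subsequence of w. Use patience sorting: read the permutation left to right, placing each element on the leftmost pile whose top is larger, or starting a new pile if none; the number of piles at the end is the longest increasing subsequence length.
2

3: new pile. tops = [3]
6: new pile. tops = [3, 6]
5: onto pile 2 (replacing 6). tops = [3, 5]
4: onto pile 2 (replacing 5). tops = [3, 4]
2: onto pile 1 (replacing 3). tops = [2, 4]
1: onto pile 1 (replacing 2). tops = [1, 4]

2 piles, so the longest increasing subsequence has length 2.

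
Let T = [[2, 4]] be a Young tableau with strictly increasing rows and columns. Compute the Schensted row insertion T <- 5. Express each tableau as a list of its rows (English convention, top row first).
5 is larger than every entry of row 1, so it is appended to row 1. The new tableau is [[2, 4, 5]].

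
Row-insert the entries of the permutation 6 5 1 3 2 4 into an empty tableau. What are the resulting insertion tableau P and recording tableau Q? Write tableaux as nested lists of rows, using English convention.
P = [[1, 2, 4], [3], [5], [6]], Q = [[1, 4, 6], [2], [3], [5]]

Insert each entry of the permutation into P by Schensted row insertion, recording in Q the position of each new cell.

Insert 6: appended to row 1. P = [[6]], Q = [[1]].
Insert 5: 5 bumps 6 from row 1; 6 starts row 2. P = [[5], [6]], Q = [[1], [2]].
Insert 1: 1 bumps 5 from row 1; 5 bumps 6 from row 2; 6 starts row 3. P = [[1], [5], [6]], Q = [[1], [2], [3]].
Insert 3: appended to row 1. P = [[1, 3], [5], [6]], Q = [[1, 4], [2], [3]].
Insert 2: 2 bumps 3 from row 1; 3 bumps 5 from row 2; 5 bumps 6 from row 3; 6 starts row 4. P = [[1, 2], [3], [5], [6]], Q = [[1, 4], [2], [3], [5]].
Insert 4: appended to row 1. P = [[1, 2, 4], [3], [5], [6]], Q = [[1, 4, 6], [2], [3], [5]].

So P = [[1, 2, 4], [3], [5], [6]], Q = [[1, 4, 6], [2], [3], [5]].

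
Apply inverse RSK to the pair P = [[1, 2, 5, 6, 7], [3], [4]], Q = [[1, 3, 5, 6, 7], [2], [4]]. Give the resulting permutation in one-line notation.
Reverse the RSK construction: for i from n down to 1, find the cell of Q containing i, remove the entry at that cell from P, and reverse-bump it up through P; the value ejected from row 1 is w(i).

Step i=7: Q has 7 at row 1, column 5; remove that cell from P, ejecting 7. So w(7) = 7. P is now [[1, 2, 5, 6], [3], [4]].
Step i=6: Q has 6 at row 1, column 4; remove that cell from P, ejecting 6. So w(6) = 6. P is now [[1, 2, 5], [3], [4]].
Step i=5: Q has 5 at row 1, column 3; remove that cell from P, ejecting 5. So w(5) = 5. P is now [[1, 2], [3], [4]].
Step i=4: Q has 4 at row 3, column 1; remove 4 from row 3 of P and reverse-bump: 4 enters row 2 and ejects 3; 3 enters row 1 and ejects 2. So w(4) = 2. P is now [[1, 3], [4]].
Step i=3: Q has 3 at row 1, column 2; remove that cell from P, ejecting 3. So w(3) = 3. P is now [[1], [4]].
Step i=2: Q has 2 at row 2, column 1; remove 4 from row 2 of P and reverse-bump: 4 enters row 1 and ejects 1. So w(2) = 1. P is now [[4]].
Step i=1: Q has 1 at row 1, column 1; remove that cell from P, ejecting 4. So w(1) = 4. P is now [].

So w = 4 1 3 2 5 6 7.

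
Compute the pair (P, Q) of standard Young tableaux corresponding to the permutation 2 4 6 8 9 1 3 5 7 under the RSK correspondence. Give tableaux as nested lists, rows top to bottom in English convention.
Insert each entry of the permutation into P by Schensted row insertion, recording in Q the position of each new cell.

After inserting 2: P = [[2]].
After inserting 4: P = [[2, 4]].
After inserting 6: P = [[2, 4, 6]].
After inserting 8: P = [[2, 4, 6, 8]].
After inserting 9: P = [[2, 4, 6, 8, 9]].
After inserting 1: P = [[1, 4, 6, 8, 9], [2]].
After inserting 3: P = [[1, 3, 6, 8, 9], [2, 4]].
After inserting 5: P = [[1, 3, 5, 8, 9], [2, 4, 6]].
After inserting 7: P = [[1, 3, 5, 7, 9], [2, 4, 6, 8]].

So P = [[1, 3, 5, 7, 9], [2, 4, 6, 8]], Q = [[1, 2, 3, 4, 5], [6, 7, 8, 9]].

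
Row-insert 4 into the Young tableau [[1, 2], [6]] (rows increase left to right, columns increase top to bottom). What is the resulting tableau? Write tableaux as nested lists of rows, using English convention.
4 is larger than every entry of row 1, so it is appended to row 1. The new tableau is [[1, 2, 4], [6]].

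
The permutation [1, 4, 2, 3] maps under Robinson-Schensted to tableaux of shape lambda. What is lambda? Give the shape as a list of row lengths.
Row-insert each entry into an empty tableau.

After inserting 1: P = [[1]].
After inserting 4: P = [[1, 4]].
After inserting 2: P = [[1, 2], [4]].
After inserting 3: P = [[1, 2, 3], [4]].

The final insertion tableau P = [[1, 2, 3], [4]] has shape [3, 1].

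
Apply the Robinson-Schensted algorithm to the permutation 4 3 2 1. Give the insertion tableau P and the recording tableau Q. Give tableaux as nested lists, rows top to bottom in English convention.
P = [[1], [2], [3], [4]], Q = [[1], [2], [3], [4]]

Insert each entry of the permutation into P by Schensted row insertion, recording in Q the position of each new cell.

Insert 4: appended to row 1. P = [[4]], Q = [[1]].
Insert 3: 3 bumps 4 from row 1; 4 starts row 2. P = [[3], [4]], Q = [[1], [2]].
Insert 2: 2 bumps 3 from row 1; 3 bumps 4 from row 2; 4 starts row 3. P = [[2], [3], [4]], Q = [[1], [2], [3]].
Insert 1: 1 bumps 2 from row 1; 2 bumps 3 from row 2; 3 bumps 4 from row 3; 4 starts row 4. P = [[1], [2], [3], [4]], Q = [[1], [2], [3], [4]].

So P = [[1], [2], [3], [4]], Q = [[1], [2], [3], [4]].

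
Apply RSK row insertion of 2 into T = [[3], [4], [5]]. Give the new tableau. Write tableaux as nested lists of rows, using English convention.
In row 1, 2 replaces 3 (the leftmost entry greater than 2); 3 is bumped to row 2. In row 2, 3 replaces 4 (the leftmost entry greater than 3); 4 is bumped to row 3. In row 3, 4 replaces 5 (the leftmost entry greater than 4); 5 is bumped to row 4. 5 starts a new row 4. The new tableau is [[2], [3], [4], [5]].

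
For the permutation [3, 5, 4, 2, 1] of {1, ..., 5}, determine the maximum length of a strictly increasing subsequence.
2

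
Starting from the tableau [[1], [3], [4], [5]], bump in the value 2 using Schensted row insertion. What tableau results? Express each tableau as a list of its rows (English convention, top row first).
[[1, 2], [3], [4], [5]]

2 is larger than every entry of row 1, so it is appended to row 1. The new tableau is [[1, 2], [3], [4], [5]].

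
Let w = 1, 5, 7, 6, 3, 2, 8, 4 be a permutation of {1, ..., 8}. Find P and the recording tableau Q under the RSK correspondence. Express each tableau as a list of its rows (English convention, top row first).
P = [[1, 2, 4, 8], [3, 6], [5], [7]], Q = [[1, 2, 3, 7], [4, 8], [5], [6]]

Insert each entry of the permutation into P by Schensted row insertion, recording in Q the position of each new cell.

Insert 1: appended to row 1. P = [[1]].
Insert 5: appended to row 1. P = [[1, 5]].
Insert 7: appended to row 1. P = [[1, 5, 7]].
Insert 6: 6 bumps 7 from row 1; 7 starts row 2. P = [[1, 5, 6], [7]].
Insert 3: 3 bumps 5 from row 1; 5 bumps 7 from row 2; 7 starts row 3. P = [[1, 3, 6], [5], [7]].
Insert 2: 2 bumps 3 from row 1; 3 bumps 5 from row 2; 5 bumps 7 from row 3; 7 starts row 4. P = [[1, 2, 6], [3], [5], [7]].
Insert 8: appended to row 1. P = [[1, 2, 6, 8], [3], [5], [7]].
Insert 4: 4 bumps 6 from row 1; 6 appends to row 2. P = [[1, 2, 4, 8], [3, 6], [5], [7]].

So P = [[1, 2, 4, 8], [3, 6], [5], [7]], Q = [[1, 2, 3, 7], [4, 8], [5], [6]].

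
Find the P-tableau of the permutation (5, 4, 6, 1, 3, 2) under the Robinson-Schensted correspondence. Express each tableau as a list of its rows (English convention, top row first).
Insert 5: appended to row 1. P = [[5]].
Insert 4: 4 bumps 5 from row 1; 5 starts row 2. P = [[4], [5]].
Insert 6: appended to row 1. P = [[4, 6], [5]].
Insert 1: 1 bumps 4 from row 1; 4 bumps 5 from row 2; 5 starts row 3. P = [[1, 6], [4], [5]].
Insert 3: 3 bumps 6 from row 1; 6 appends to row 2. P = [[1, 3], [4, 6], [5]].
Insert 2: 2 bumps 3 from row 1; 3 bumps 4 from row 2; 4 bumps 5 from row 3; 5 starts row 4. P = [[1, 2], [3, 6], [4], [5]].

So P = [[1, 2], [3, 6], [4], [5]].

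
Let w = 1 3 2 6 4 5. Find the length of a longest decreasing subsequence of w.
2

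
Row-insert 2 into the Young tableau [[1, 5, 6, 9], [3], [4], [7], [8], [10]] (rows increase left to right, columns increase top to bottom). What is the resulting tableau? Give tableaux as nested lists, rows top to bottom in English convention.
[[1, 2, 6, 9], [3, 5], [4], [7], [8], [10]]

In row 1, 2 replaces 5 (the leftmost entry greater than 2); 5 is bumped to row 2. 5 is appended to row 2. The new tableau is [[1, 2, 6, 9], [3, 5], [4], [7], [8], [10]].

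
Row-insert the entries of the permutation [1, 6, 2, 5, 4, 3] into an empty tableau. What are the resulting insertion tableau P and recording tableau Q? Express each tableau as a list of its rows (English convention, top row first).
Insert each entry of the permutation into P by Schensted row insertion, recording in Q the position of each new cell.

Insert 1: appended to row 1. P = [[1]], Q = [[1]].
Insert 6: appended to row 1. P = [[1, 6]], Q = [[1, 2]].
Insert 2: 2 bumps 6 from row 1; 6 starts row 2. P = [[1, 2], [6]], Q = [[1, 2], [3]].
Insert 5: appended to row 1. P = [[1, 2, 5], [6]], Q = [[1, 2, 4], [3]].
Insert 4: 4 bumps 5 from row 1; 5 bumps 6 from row 2; 6 starts row 3. P = [[1, 2, 4], [5], [6]], Q = [[1, 2, 4], [3], [5]].
Insert 3: 3 bumps 4 from row 1; 4 bumps 5 from row 2; 5 bumps 6 from row 3; 6 starts row 4. P = [[1, 2, 3], [4], [5], [6]], Q = [[1, 2, 4], [3], [5], [6]].

So P = [[1, 2, 3], [4], [5], [6]], Q = [[1, 2, 4], [3], [5], [6]].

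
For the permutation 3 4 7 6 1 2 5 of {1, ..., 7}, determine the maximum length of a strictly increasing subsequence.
3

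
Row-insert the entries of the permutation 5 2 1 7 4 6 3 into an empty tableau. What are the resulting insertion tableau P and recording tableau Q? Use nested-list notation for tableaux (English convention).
Insert each entry of the permutation into P by Schensted row insertion, recording in Q the position of each new cell.

Insert 5: appended to row 1. P = [[5]].
Insert 2: 2 bumps 5 from row 1; 5 starts row 2. P = [[2], [5]].
Insert 1: 1 bumps 2 from row 1; 2 bumps 5 from row 2; 5 starts row 3. P = [[1], [2], [5]].
Insert 7: appended to row 1. P = [[1, 7], [2], [5]].
Insert 4: 4 bumps 7 from row 1; 7 appends to row 2. P = [[1, 4], [2, 7], [5]].
Insert 6: appended to row 1. P = [[1, 4, 6], [2, 7], [5]].
Insert 3: 3 bumps 4 from row 1; 4 bumps 7 from row 2; 7 appends to row 3. P = [[1, 3, 6], [2, 4], [5, 7]].

So P = [[1, 3, 6], [2, 4], [5, 7]], Q = [[1, 4, 6], [2, 5], [3, 7]].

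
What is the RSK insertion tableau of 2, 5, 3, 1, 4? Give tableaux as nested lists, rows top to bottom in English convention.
P = [[1, 3, 4], [2], [5]]

After inserting 2: P = [[2]].
After inserting 5: P = [[2, 5]].
After inserting 3: P = [[2, 3], [5]].
After inserting 1: P = [[1, 3], [2], [5]].
After inserting 4: P = [[1, 3, 4], [2], [5]].

So P = [[1, 3, 4], [2], [5]].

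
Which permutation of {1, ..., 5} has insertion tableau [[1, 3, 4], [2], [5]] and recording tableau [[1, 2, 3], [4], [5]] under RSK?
Reverse RSK: for i = n, n-1, ..., 1, locate i in Q, remove the corresponding corner cell from P, and reverse-bump its entry up through P; the value ejected from row 1 is w(i).

So w = 2 3 5 4 1.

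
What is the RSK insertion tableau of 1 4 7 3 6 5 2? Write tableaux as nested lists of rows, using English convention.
P = [[1, 2, 5], [3, 6], [4], [7]]

Insert 1: appended to row 1. P = [[1]].
Insert 4: appended to row 1. P = [[1, 4]].
Insert 7: appended to row 1. P = [[1, 4, 7]].
Insert 3: 3 bumps 4 from row 1; 4 starts row 2. P = [[1, 3, 7], [4]].
Insert 6: 6 bumps 7 from row 1; 7 appends to row 2. P = [[1, 3, 6], [4, 7]].
Insert 5: 5 bumps 6 from row 1; 6 bumps 7 from row 2; 7 starts row 3. P = [[1, 3, 5], [4, 6], [7]].
Insert 2: 2 bumps 3 from row 1; 3 bumps 4 from row 2; 4 bumps 7 from row 3; 7 starts row 4. P = [[1, 2, 5], [3, 6], [4], [7]].

So P = [[1, 2, 5], [3, 6], [4], [7]].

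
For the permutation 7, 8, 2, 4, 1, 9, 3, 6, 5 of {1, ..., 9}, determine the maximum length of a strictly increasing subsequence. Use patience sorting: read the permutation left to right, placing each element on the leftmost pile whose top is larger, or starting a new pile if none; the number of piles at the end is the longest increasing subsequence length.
3

7: new pile. tops = [7]
8: new pile. tops = [7, 8]
2: onto pile 1 (replacing 7). tops = [2, 8]
4: onto pile 2 (replacing 8). tops = [2, 4]
1: onto pile 1 (replacing 2). tops = [1, 4]
9: new pile. tops = [1, 4, 9]
3: onto pile 2 (replacing 4). tops = [1, 3, 9]
6: onto pile 3 (replacing 9). tops = [1, 3, 6]
5: onto pile 3 (replacing 6). tops = [1, 3, 5]

3 piles, so the longest increasing subsequence has length 3.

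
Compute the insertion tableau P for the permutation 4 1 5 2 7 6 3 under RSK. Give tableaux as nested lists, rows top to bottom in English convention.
Insert 4: appended to row 1. P = [[4]].
Insert 1: 1 bumps 4 from row 1; 4 starts row 2. P = [[1], [4]].
Insert 5: appended to row 1. P = [[1, 5], [4]].
Insert 2: 2 bumps 5 from row 1; 5 appends to row 2. P = [[1, 2], [4, 5]].
Insert 7: appended to row 1. P = [[1, 2, 7], [4, 5]].
Insert 6: 6 bumps 7 from row 1; 7 appends to row 2. P = [[1, 2, 6], [4, 5, 7]].
Insert 3: 3 bumps 6 from row 1; 6 bumps 7 from row 2; 7 starts row 3. P = [[1, 2, 3], [4, 5, 6], [7]].

So P = [[1, 2, 3], [4, 5, 6], [7]].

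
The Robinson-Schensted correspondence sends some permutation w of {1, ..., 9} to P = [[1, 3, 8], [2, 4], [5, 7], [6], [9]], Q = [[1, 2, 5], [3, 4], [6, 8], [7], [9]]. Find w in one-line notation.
6 9 2 7 8 5 1 4 3

Reverse the RSK construction: for i from n down to 1, find the cell of Q containing i, remove the entry at that cell from P, and reverse-bump it up through P; the value ejected from row 1 is w(i).

Step i=9: Q has 9 at row 5, column 1; remove 9 from row 5 of P and reverse-bump: 9 enters row 4 and ejects 6; 6 enters row 3 and ejects 5; 5 enters row 2 and ejects 4; 4 enters row 1 and ejects 3. So w(9) = 3. P is now [[1, 4, 8], [2, 5], [6, 7], [9]].
Step i=8: Q has 8 at row 3, column 2; remove 7 from row 3 of P and reverse-bump: 7 enters row 2 and ejects 5; 5 enters row 1 and ejects 4. So w(8) = 4. P is now [[1, 5, 8], [2, 7], [6], [9]].
Step i=7: Q has 7 at row 4, column 1; remove 9 from row 4 of P and reverse-bump: 9 enters row 3 and ejects 6; 6 enters row 2 and ejects 2; 2 enters row 1 and ejects 1. So w(7) = 1. P is now [[2, 5, 8], [6, 7], [9]].
Step i=6: Q has 6 at row 3, column 1; remove 9 from row 3 of P and reverse-bump: 9 enters row 2 and ejects 7; 7 enters row 1 and ejects 5. So w(6) = 5. P is now [[2, 7, 8], [6, 9]].
Step i=5: Q has 5 at row 1, column 3; remove that cell from P, ejecting 8. So w(5) = 8. P is now [[2, 7], [6, 9]].
Step i=4: Q has 4 at row 2, column 2; remove 9 from row 2 of P and reverse-bump: 9 enters row 1 and ejects 7. So w(4) = 7. P is now [[2, 9], [6]].
Step i=3: Q has 3 at row 2, column 1; remove 6 from row 2 of P and reverse-bump: 6 enters row 1 and ejects 2. So w(3) = 2. P is now [[6, 9]].
Step i=2: Q has 2 at row 1, column 2; remove that cell from P, ejecting 9. So w(2) = 9. P is now [[6]].
Step i=1: Q has 1 at row 1, column 1; remove that cell from P, ejecting 6. So w(1) = 6. P is now [].

So w = 6 9 2 7 8 5 1 4 3.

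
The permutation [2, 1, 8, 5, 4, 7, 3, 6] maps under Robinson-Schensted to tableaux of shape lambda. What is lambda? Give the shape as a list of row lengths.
[3, 3, 1, 1]

Row-insert each entry into an empty tableau.

After inserting 2: P = [[2]].
After inserting 1: P = [[1], [2]].
After inserting 8: P = [[1, 8], [2]].
After inserting 5: P = [[1, 5], [2, 8]].
After inserting 4: P = [[1, 4], [2, 5], [8]].
After inserting 7: P = [[1, 4, 7], [2, 5], [8]].
After inserting 3: P = [[1, 3, 7], [2, 4], [5], [8]].
After inserting 6: P = [[1, 3, 6], [2, 4, 7], [5], [8]].

The final insertion tableau P = [[1, 3, 6], [2, 4, 7], [5], [8]] has shape [3, 3, 1, 1].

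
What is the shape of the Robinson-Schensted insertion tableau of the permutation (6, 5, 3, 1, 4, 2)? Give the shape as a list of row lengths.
Row-insert each entry into an empty tableau.

After inserting 6: P = [[6]].
After inserting 5: P = [[5], [6]].
After inserting 3: P = [[3], [5], [6]].
After inserting 1: P = [[1], [3], [5], [6]].
After inserting 4: P = [[1, 4], [3], [5], [6]].
After inserting 2: P = [[1, 2], [3, 4], [5], [6]].

The final insertion tableau P = [[1, 2], [3, 4], [5], [6]] has shape [2, 2, 1, 1].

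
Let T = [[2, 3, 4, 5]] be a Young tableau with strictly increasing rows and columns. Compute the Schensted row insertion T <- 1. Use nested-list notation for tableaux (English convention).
[[1, 3, 4, 5], [2]]

In row 1, 1 replaces 2 (the leftmost entry greater than 1); 2 is bumped to row 2. 2 starts a new row 2. The new tableau is [[1, 3, 4, 5], [2]].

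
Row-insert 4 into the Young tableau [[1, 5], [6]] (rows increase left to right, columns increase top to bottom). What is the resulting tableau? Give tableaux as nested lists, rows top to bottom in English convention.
In row 1, 4 replaces 5 (the leftmost entry greater than 4); 5 is bumped to row 2. In row 2, 5 replaces 6 (the leftmost entry greater than 5); 6 is bumped to row 3. 6 starts a new row 3. The new tableau is [[1, 4], [5], [6]].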